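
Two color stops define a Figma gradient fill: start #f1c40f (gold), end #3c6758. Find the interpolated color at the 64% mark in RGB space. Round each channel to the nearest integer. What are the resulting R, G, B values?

#f1c40f → (241, 196, 15); #3c6758 → (60, 103, 88).
64% corresponds to t = 0.64.
R = 241 + 0.64 × (60 − 241) = 241 + 0.64 × -181 = 125.16 → 125
G = 196 + 0.64 × (103 − 196) = 196 + 0.64 × -93 = 136.48 → 136
B = 15 + 0.64 × (88 − 15) = 15 + 0.64 × 73 = 61.72 → 62

(125, 136, 62)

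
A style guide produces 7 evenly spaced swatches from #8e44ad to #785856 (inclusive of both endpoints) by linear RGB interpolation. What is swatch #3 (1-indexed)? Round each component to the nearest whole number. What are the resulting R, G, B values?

(135, 75, 144)

With 7 swatches and endpoints inclusive, swatch 3 sits at t = (3 − 1)/(7 − 1) = 2/6 ≈ 0.3333.
#8e44ad → (142, 68, 173); #785856 → (120, 88, 86).
R = 142 + 0.3333 × (120 − 142) = 134.667 → 135
G = 68 + 0.3333 × (88 − 68) = 74.666 → 75
B = 173 + 0.3333 × (86 − 173) = 144.003 → 144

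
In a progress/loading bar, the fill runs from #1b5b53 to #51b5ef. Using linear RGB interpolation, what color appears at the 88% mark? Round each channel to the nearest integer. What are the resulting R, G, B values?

(75, 170, 220)

#1b5b53 → (27, 91, 83); #51b5ef → (81, 181, 239).
88% corresponds to t = 0.88.
R = 27 + 0.88 × (81 − 27) = 27 + 0.88 × 54 = 74.52 → 75
G = 91 + 0.88 × (181 − 91) = 91 + 0.88 × 90 = 170.2 → 170
B = 83 + 0.88 × (239 − 83) = 83 + 0.88 × 156 = 220.28 → 220
So the blended color is (75, 170, 220), about #4baadc.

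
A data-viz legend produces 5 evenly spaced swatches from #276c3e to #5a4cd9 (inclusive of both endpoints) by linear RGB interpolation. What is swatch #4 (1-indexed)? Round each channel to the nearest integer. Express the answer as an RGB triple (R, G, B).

(77, 84, 178)

With 5 swatches and endpoints inclusive, swatch 4 sits at t = (4 − 1)/(5 − 1) = 3/4 ≈ 0.75.
#276c3e → (39, 108, 62); #5a4cd9 → (90, 76, 217).
R = 39 + 0.75 × (90 − 39) = 77.25 → 77
G = 108 + 0.75 × (76 − 108) = 84 → 84
B = 62 + 0.75 × (217 − 62) = 178.25 → 178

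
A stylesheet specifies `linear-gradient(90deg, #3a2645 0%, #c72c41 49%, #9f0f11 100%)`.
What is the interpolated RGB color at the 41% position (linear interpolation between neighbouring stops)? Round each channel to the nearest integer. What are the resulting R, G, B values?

41% lies between the 0% and 49% stops, so the local fraction is t = (41 − 0)/(49 − 0) = 41/49 ≈ 0.8367.
#3a2645 → (58, 38, 69); #c72c41 → (199, 44, 65).
R = 58 + 0.8367 × (199 − 58) = 175.975 → 176
G = 38 + 0.8367 × (44 − 38) = 43.02 → 43
B = 69 + 0.8367 × (65 − 69) = 65.653 → 66

(176, 43, 66)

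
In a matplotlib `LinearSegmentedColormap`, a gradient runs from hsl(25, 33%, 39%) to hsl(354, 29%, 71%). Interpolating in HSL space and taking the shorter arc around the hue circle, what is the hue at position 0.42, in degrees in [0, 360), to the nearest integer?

12

Hue: 354 − 25 = 329°, but |329| > 180 so the shorter arc goes the other way: Δh = 329 − 360 = -31°.
H = 25 + 0.42 × (-31) = 11.98 → 12°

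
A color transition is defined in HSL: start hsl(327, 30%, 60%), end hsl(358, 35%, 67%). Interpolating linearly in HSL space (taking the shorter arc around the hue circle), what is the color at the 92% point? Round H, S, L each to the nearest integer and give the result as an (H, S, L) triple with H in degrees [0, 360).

Hue arc: Δh = 358 − 327 = 31° (|Δh| ≤ 180, already the shorter path).
H = 327 + 0.92 × (31) = 355.52 → 356°
S = 30 + 0.92 × (35 − 30) = 34.6 → 35%
L = 60 + 0.92 × (67 − 60) = 66.44 → 66%

(356, 35, 66)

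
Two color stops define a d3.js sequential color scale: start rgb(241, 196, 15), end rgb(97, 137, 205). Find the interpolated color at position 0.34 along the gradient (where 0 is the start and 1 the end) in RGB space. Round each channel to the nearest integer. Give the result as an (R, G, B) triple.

(192, 176, 80)

R = 241 + 0.34 × (97 − 241) = 241 + 0.34 × -144 = 192.04 → 192
G = 196 + 0.34 × (137 − 196) = 196 + 0.34 × -59 = 175.94 → 176
B = 15 + 0.34 × (205 − 15) = 15 + 0.34 × 190 = 79.6 → 80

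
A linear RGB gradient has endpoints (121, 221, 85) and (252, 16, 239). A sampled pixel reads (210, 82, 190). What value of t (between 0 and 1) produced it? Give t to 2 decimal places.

Invert the lerp on the G channel (largest span, 205): t = (82 − 221) / (16 − 221) = -139/-205 = 0.67805.
Check on R: (210 − 121)/(252 − 121) = 0.6794 ✓

0.68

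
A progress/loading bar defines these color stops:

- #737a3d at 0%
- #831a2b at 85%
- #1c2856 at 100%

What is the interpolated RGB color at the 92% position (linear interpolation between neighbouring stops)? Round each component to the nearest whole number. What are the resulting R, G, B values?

92% lies between the 85% and 100% stops, so the local fraction is t = (92 − 85)/(100 − 85) = 7/15 ≈ 0.4667.
#831a2b → (131, 26, 43); #1c2856 → (28, 40, 86).
R = 131 + 0.4667 × (28 − 131) = 82.93 → 83
G = 26 + 0.4667 × (40 − 26) = 32.534 → 33
B = 43 + 0.4667 × (86 − 43) = 63.068 → 63

(83, 33, 63)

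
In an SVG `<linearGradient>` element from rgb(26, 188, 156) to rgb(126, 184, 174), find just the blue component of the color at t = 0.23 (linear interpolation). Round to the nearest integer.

160

B = 156 + 0.23 × (174 − 156) = 160.14 → 160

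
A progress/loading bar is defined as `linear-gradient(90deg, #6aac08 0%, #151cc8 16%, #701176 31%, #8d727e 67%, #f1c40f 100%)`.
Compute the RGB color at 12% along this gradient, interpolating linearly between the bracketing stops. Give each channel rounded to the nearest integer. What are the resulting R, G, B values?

(42, 64, 152)

12% lies between the 0% and 16% stops, so the local fraction is t = (12 − 0)/(16 − 0) = 12/16 ≈ 0.75.
#6aac08 → (106, 172, 8); #151cc8 → (21, 28, 200).
R = 106 + 0.75 × (21 − 106) = 42.25 → 42
G = 172 + 0.75 × (28 − 172) = 64 → 64
B = 8 + 0.75 × (200 − 8) = 152 → 152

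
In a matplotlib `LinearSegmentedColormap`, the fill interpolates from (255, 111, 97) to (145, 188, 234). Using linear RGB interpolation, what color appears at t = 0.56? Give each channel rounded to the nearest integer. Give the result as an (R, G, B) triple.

(193, 154, 174)

R = 255 + 0.56 × (145 − 255) = 255 + 0.56 × -110 = 193.4 → 193
G = 111 + 0.56 × (188 − 111) = 111 + 0.56 × 77 = 154.12 → 154
B = 97 + 0.56 × (234 − 97) = 97 + 0.56 × 137 = 173.72 → 174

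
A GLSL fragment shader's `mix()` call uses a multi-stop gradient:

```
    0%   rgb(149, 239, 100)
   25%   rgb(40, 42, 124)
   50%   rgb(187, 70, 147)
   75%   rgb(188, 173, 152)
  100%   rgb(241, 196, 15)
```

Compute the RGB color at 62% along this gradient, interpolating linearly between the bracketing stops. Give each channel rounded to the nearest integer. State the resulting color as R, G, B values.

(187, 119, 149)

62% lies between the 50% and 75% stops, so the local fraction is t = (62 − 50)/(75 − 50) = 12/25 ≈ 0.48.
R = 187 + 0.48 × (188 − 187) = 187.48 → 187
G = 70 + 0.48 × (173 − 70) = 119.44 → 119
B = 147 + 0.48 × (152 − 147) = 149.4 → 149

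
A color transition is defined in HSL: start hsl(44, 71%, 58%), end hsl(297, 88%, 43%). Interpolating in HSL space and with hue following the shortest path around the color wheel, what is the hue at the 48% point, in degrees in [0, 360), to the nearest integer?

353

Hue: 297 − 44 = 253°, but |253| > 180 so the shorter arc goes the other way: Δh = 253 − 360 = -107°.
H = 44 + 0.48 × (-107) = -7.36 → -7 → -7 mod 360 = 353°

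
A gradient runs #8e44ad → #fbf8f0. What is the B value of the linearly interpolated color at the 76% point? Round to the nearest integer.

B₁ = 173 (from #8e44ad), B₂ = 240 (from #fbf8f0).
B = 173 + 0.76 × (240 − 173) = 223.92 → 224

224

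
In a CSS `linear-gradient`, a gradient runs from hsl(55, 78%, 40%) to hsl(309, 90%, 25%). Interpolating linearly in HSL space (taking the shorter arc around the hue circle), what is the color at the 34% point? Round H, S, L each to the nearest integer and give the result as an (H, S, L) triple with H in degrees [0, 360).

(19, 82, 35)

Hue: 309 − 55 = 254°, but |254| > 180 so the shorter arc goes the other way: Δh = 254 − 360 = -106°.
H = 55 + 0.34 × (-106) = 18.96 → 19°
S = 78 + 0.34 × (90 − 78) = 82.08 → 82%
L = 40 + 0.34 × (25 − 40) = 34.9 → 35%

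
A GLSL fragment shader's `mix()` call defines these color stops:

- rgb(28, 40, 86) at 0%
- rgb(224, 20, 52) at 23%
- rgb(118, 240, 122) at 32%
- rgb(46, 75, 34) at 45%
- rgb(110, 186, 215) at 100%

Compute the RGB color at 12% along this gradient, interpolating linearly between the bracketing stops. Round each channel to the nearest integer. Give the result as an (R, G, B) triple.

(130, 30, 68)

12% lies between the 0% and 23% stops, so the local fraction is t = (12 − 0)/(23 − 0) = 12/23 ≈ 0.5217.
R = 28 + 0.5217 × (224 − 28) = 130.253 → 130
G = 40 + 0.5217 × (20 − 40) = 29.566 → 30
B = 86 + 0.5217 × (52 − 86) = 68.262 → 68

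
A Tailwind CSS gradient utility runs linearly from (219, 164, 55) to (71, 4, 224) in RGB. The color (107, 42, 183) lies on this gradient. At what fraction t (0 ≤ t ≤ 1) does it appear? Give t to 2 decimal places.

Invert the lerp on the B channel (largest span, 169): t = (183 − 55) / (224 − 55) = 128/169 = 0.7574.
Check on R: (107 − 219)/(71 − 219) = 0.7568 ✓

0.76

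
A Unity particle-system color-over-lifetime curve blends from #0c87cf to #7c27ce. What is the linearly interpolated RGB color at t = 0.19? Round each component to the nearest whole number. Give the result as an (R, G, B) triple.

(33, 117, 207)

#0c87cf → (12, 135, 207); #7c27ce → (124, 39, 206).
R = 12 + 0.19 × (124 − 12) = 12 + 0.19 × 112 = 33.28 → 33
G = 135 + 0.19 × (39 − 135) = 135 + 0.19 × -96 = 116.76 → 117
B = 207 + 0.19 × (206 − 207) = 207 + 0.19 × -1 = 206.81 → 207
So the blended color is (33, 117, 207), about #2175cf.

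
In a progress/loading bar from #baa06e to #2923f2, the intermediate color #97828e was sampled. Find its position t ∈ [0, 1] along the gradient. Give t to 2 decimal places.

Invert the lerp on the R channel (largest span, 145): t = (151 − 186) / (41 − 186) = -35/-145 = 0.24138.
Check on G: (130 − 160)/(35 − 160) = 0.24 ✓

0.24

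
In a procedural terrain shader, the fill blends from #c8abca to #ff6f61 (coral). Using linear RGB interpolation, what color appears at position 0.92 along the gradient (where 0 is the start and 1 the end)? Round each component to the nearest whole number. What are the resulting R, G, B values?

(251, 116, 105)

#c8abca → (200, 171, 202); #ff6f61 → (255, 111, 97).
R = 200 + 0.92 × (255 − 200) = 200 + 0.92 × 55 = 250.6 → 251
G = 171 + 0.92 × (111 − 171) = 171 + 0.92 × -60 = 115.8 → 116
B = 202 + 0.92 × (97 − 202) = 202 + 0.92 × -105 = 105.4 → 105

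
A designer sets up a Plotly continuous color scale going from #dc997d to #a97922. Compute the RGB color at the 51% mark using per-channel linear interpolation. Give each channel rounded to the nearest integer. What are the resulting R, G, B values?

(194, 137, 79)

#dc997d → (220, 153, 125); #a97922 → (169, 121, 34).
51% corresponds to t = 0.51.
R = 220 + 0.51 × (169 − 220) = 220 + 0.51 × -51 = 193.99 → 194
G = 153 + 0.51 × (121 − 153) = 153 + 0.51 × -32 = 136.68 → 137
B = 125 + 0.51 × (34 − 125) = 125 + 0.51 × -91 = 78.59 → 79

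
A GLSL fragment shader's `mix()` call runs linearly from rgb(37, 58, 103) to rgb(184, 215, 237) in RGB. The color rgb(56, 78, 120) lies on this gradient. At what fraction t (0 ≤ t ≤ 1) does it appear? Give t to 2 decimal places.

0.13

Invert the lerp on the G channel (largest span, 157): t = (78 − 58) / (215 − 58) = 20/157 = 0.12739.
Check on R: (56 − 37)/(184 − 37) = 0.1293 ✓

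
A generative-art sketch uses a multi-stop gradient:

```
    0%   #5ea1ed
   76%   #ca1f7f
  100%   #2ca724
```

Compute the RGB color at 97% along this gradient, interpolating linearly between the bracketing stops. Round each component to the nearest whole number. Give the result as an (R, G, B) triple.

(64, 150, 47)

97% lies between the 76% and 100% stops, so the local fraction is t = (97 − 76)/(100 − 76) = 21/24 ≈ 0.875.
#ca1f7f → (202, 31, 127); #2ca724 → (44, 167, 36).
R = 202 + 0.875 × (44 − 202) = 63.75 → 64
G = 31 + 0.875 × (167 − 31) = 150 → 150
B = 127 + 0.875 × (36 − 127) = 47.375 → 47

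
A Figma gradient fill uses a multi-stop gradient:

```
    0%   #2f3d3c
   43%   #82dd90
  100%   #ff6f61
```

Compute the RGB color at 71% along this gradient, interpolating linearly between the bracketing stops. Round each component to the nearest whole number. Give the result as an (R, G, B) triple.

71% lies between the 43% and 100% stops, so the local fraction is t = (71 − 43)/(100 − 43) = 28/57 ≈ 0.4912.
#82dd90 → (130, 221, 144); #ff6f61 → (255, 111, 97).
R = 130 + 0.4912 × (255 − 130) = 191.4 → 191
G = 221 + 0.4912 × (111 − 221) = 166.968 → 167
B = 144 + 0.4912 × (97 − 144) = 120.914 → 121

(191, 167, 121)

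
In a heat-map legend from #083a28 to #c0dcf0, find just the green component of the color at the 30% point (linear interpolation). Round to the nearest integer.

107

G₁ = 58 (from #083a28), G₂ = 220 (from #c0dcf0).
G = 58 + 0.3 × (220 − 58) = 106.6 → 107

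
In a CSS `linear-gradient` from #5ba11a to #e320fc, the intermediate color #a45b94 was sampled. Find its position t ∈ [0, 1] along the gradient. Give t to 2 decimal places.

Invert the lerp on the B channel (largest span, 226): t = (148 − 26) / (252 − 26) = 122/226 = 0.53982.
Check on R: (164 − 91)/(227 − 91) = 0.5368 ✓

0.54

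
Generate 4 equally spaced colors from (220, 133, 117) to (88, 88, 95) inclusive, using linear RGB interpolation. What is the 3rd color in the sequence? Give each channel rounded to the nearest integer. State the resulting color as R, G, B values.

With 4 swatches and endpoints inclusive, swatch 3 sits at t = (3 − 1)/(4 − 1) = 2/3 ≈ 0.6667.
R = 220 + 0.6667 × (88 − 220) = 131.996 → 132
G = 133 + 0.6667 × (88 − 133) = 102.999 → 103
B = 117 + 0.6667 × (95 − 117) = 102.333 → 102

(132, 103, 102)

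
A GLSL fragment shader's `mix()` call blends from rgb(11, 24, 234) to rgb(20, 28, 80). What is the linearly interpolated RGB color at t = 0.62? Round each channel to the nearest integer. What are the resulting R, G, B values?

(17, 26, 139)

R = 11 + 0.62 × (20 − 11) = 11 + 0.62 × 9 = 16.58 → 17
G = 24 + 0.62 × (28 − 24) = 24 + 0.62 × 4 = 26.48 → 26
B = 234 + 0.62 × (80 − 234) = 234 + 0.62 × -154 = 138.52 → 139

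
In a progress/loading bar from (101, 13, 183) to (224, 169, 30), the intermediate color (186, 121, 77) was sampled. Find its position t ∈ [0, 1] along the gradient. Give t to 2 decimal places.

Invert the lerp on the G channel (largest span, 156): t = (121 − 13) / (169 − 13) = 108/156 = 0.69231.
Check on R: (186 − 101)/(224 − 101) = 0.6911 ✓

0.69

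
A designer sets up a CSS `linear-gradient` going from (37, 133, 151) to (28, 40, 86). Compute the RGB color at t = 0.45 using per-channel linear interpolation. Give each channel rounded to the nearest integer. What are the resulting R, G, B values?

R = 37 + 0.45 × (28 − 37) = 37 + 0.45 × -9 = 32.95 → 33
G = 133 + 0.45 × (40 − 133) = 133 + 0.45 × -93 = 91.15 → 91
B = 151 + 0.45 × (86 − 151) = 151 + 0.45 × -65 = 121.75 → 122
So the blended color is (33, 91, 122), about #215b7a.

(33, 91, 122)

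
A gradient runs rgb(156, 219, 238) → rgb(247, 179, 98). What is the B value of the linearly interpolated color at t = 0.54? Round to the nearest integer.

B = 238 + 0.54 × (98 − 238) = 162.4 → 162

162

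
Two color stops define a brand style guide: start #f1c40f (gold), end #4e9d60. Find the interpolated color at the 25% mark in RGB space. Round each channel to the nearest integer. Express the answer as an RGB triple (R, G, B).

#f1c40f → (241, 196, 15); #4e9d60 → (78, 157, 96).
25% corresponds to t = 0.25.
R = 241 + 0.25 × (78 − 241) = 241 + 0.25 × -163 = 200.25 → 200
G = 196 + 0.25 × (157 − 196) = 196 + 0.25 × -39 = 186.25 → 186
B = 15 + 0.25 × (96 − 15) = 15 + 0.25 × 81 = 35.25 → 35
So the blended color is (200, 186, 35), about #c8ba23.

(200, 186, 35)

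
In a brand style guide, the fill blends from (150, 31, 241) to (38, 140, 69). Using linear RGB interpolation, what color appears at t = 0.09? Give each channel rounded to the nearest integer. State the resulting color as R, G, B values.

(140, 41, 226)

R = 150 + 0.09 × (38 − 150) = 150 + 0.09 × -112 = 139.92 → 140
G = 31 + 0.09 × (140 − 31) = 31 + 0.09 × 109 = 40.81 → 41
B = 241 + 0.09 × (69 − 241) = 241 + 0.09 × -172 = 225.52 → 226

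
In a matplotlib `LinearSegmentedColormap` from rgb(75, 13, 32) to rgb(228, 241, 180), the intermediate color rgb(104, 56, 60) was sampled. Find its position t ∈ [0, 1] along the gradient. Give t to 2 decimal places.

Invert the lerp on the G channel (largest span, 228): t = (56 − 13) / (241 − 13) = 43/228 = 0.1886.
Check on R: (104 − 75)/(228 − 75) = 0.1895 ✓

0.19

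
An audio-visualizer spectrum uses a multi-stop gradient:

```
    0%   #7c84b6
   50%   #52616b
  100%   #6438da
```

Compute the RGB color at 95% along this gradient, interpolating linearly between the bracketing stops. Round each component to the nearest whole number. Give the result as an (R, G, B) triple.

(98, 60, 207)

95% lies between the 50% and 100% stops, so the local fraction is t = (95 − 50)/(100 − 50) = 45/50 ≈ 0.9.
#52616b → (82, 97, 107); #6438da → (100, 56, 218).
R = 82 + 0.9 × (100 − 82) = 98.2 → 98
G = 97 + 0.9 × (56 − 97) = 60.1 → 60
B = 107 + 0.9 × (218 − 107) = 206.9 → 207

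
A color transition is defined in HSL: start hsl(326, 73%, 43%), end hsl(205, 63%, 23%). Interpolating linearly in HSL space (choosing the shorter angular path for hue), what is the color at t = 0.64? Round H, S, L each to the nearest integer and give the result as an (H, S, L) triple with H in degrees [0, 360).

Hue arc: Δh = 205 − 326 = -121° (|Δh| ≤ 180, already the shorter path).
H = 326 + 0.64 × (-121) = 248.56 → 249°
S = 73 + 0.64 × (63 − 73) = 66.6 → 67%
L = 43 + 0.64 × (23 − 43) = 30.2 → 30%

(249, 67, 30)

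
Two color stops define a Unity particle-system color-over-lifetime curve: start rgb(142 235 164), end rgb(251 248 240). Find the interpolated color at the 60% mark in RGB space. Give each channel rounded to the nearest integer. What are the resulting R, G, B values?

60% corresponds to t = 0.6.
R = 142 + 0.6 × (251 − 142) = 142 + 0.6 × 109 = 207.4 → 207
G = 235 + 0.6 × (248 − 235) = 235 + 0.6 × 13 = 242.8 → 243
B = 164 + 0.6 × (240 − 164) = 164 + 0.6 × 76 = 209.6 → 210

(207, 243, 210)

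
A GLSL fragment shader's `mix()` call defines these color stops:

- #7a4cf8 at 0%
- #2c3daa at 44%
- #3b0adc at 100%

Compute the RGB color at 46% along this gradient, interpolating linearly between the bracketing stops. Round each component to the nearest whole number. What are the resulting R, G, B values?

46% lies between the 44% and 100% stops, so the local fraction is t = (46 − 44)/(100 − 44) = 2/56 ≈ 0.0357.
#2c3daa → (44, 61, 170); #3b0adc → (59, 10, 220).
R = 44 + 0.0357 × (59 − 44) = 44.535 → 45
G = 61 + 0.0357 × (10 − 61) = 59.179 → 59
B = 170 + 0.0357 × (220 − 170) = 171.785 → 172

(45, 59, 172)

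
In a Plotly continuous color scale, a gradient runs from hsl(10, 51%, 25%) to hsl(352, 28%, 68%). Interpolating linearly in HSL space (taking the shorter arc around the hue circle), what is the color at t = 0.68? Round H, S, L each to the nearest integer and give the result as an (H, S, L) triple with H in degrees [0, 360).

Hue: 352 − 10 = 342°, but |342| > 180 so the shorter arc goes the other way: Δh = 342 − 360 = -18°.
H = 10 + 0.68 × (-18) = -2.24 → -2 → -2 mod 360 = 358°
S = 51 + 0.68 × (28 − 51) = 35.36 → 35%
L = 25 + 0.68 × (68 − 25) = 54.24 → 54%

(358, 35, 54)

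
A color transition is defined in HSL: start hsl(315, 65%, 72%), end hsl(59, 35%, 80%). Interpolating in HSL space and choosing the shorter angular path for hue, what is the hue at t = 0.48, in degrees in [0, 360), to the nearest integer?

5

Hue: 59 − 315 = -256°, but |-256| > 180 so the shorter arc goes the other way: Δh = -256 + 360 = 104°.
H = 315 + 0.48 × (104) = 364.92 → 365 → 365 mod 360 = 5°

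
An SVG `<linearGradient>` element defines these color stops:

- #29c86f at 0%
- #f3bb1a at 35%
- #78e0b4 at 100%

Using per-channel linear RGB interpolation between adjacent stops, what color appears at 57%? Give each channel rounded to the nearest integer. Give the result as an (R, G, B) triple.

57% lies between the 35% and 100% stops, so the local fraction is t = (57 − 35)/(100 − 35) = 22/65 ≈ 0.3385.
#f3bb1a → (243, 187, 26); #78e0b4 → (120, 224, 180).
R = 243 + 0.3385 × (120 − 243) = 201.364 → 201
G = 187 + 0.3385 × (224 − 187) = 199.524 → 200
B = 26 + 0.3385 × (180 − 26) = 78.129 → 78

(201, 200, 78)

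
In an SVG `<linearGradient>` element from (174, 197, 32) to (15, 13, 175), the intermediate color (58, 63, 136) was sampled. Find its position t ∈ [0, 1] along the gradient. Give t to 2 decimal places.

0.73

Invert the lerp on the G channel (largest span, 184): t = (63 − 197) / (13 − 197) = -134/-184 = 0.72826.
Check on R: (58 − 174)/(15 − 174) = 0.7296 ✓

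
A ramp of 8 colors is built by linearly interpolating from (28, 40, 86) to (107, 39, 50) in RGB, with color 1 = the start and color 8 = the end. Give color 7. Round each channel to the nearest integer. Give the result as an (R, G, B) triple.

(96, 39, 55)

With 8 swatches and endpoints inclusive, swatch 7 sits at t = (7 − 1)/(8 − 1) = 6/7 ≈ 0.8571.
R = 28 + 0.8571 × (107 − 28) = 95.711 → 96
G = 40 + 0.8571 × (39 − 40) = 39.143 → 39
B = 86 + 0.8571 × (50 − 86) = 55.144 → 55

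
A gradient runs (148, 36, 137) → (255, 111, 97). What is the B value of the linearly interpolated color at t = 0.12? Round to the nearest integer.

B = 137 + 0.12 × (97 − 137) = 132.2 → 132

132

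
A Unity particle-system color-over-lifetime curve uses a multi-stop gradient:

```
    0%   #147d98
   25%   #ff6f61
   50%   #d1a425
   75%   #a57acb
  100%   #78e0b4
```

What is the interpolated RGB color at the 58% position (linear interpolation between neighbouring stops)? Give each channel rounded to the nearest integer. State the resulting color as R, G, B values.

58% lies between the 50% and 75% stops, so the local fraction is t = (58 − 50)/(75 − 50) = 8/25 ≈ 0.32.
#d1a425 → (209, 164, 37); #a57acb → (165, 122, 203).
R = 209 + 0.32 × (165 − 209) = 194.92 → 195
G = 164 + 0.32 × (122 − 164) = 150.56 → 151
B = 37 + 0.32 × (203 − 37) = 90.12 → 90

(195, 151, 90)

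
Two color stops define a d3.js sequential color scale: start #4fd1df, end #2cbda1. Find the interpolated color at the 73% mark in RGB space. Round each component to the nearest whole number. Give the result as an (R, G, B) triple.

#4fd1df → (79, 209, 223); #2cbda1 → (44, 189, 161).
73% corresponds to t = 0.73.
R = 79 + 0.73 × (44 − 79) = 79 + 0.73 × -35 = 53.45 → 53
G = 209 + 0.73 × (189 − 209) = 209 + 0.73 × -20 = 194.4 → 194
B = 223 + 0.73 × (161 − 223) = 223 + 0.73 × -62 = 177.74 → 178

(53, 194, 178)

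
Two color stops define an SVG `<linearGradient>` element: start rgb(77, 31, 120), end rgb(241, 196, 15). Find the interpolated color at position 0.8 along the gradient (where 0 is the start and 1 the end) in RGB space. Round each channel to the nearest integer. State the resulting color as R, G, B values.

(208, 163, 36)

R = 77 + 0.8 × (241 − 77) = 77 + 0.8 × 164 = 208.2 → 208
G = 31 + 0.8 × (196 − 31) = 31 + 0.8 × 165 = 163 → 163
B = 120 + 0.8 × (15 − 120) = 120 + 0.8 × -105 = 36 → 36
So the blended color is (208, 163, 36), about #d0a324.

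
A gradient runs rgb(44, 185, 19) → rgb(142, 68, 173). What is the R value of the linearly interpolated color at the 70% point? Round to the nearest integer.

R = 44 + 0.7 × (142 − 44) = 112.6 → 113

113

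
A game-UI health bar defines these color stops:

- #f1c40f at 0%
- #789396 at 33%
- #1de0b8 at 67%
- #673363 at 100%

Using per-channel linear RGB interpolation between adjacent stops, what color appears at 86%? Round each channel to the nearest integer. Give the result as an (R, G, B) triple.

(72, 124, 135)

86% lies between the 67% and 100% stops, so the local fraction is t = (86 − 67)/(100 − 67) = 19/33 ≈ 0.5758.
#1de0b8 → (29, 224, 184); #673363 → (103, 51, 99).
R = 29 + 0.5758 × (103 − 29) = 71.609 → 72
G = 224 + 0.5758 × (51 − 224) = 124.387 → 124
B = 184 + 0.5758 × (99 − 184) = 135.057 → 135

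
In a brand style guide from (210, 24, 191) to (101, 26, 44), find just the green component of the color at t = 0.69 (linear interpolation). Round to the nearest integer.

25

G = 24 + 0.69 × (26 − 24) = 25.38 → 25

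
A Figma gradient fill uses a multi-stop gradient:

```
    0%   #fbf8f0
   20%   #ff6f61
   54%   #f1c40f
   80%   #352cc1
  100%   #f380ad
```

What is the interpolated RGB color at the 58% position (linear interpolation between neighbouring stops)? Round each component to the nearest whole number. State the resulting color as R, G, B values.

58% lies between the 54% and 80% stops, so the local fraction is t = (58 − 54)/(80 − 54) = 4/26 ≈ 0.1538.
#f1c40f → (241, 196, 15); #352cc1 → (53, 44, 193).
R = 241 + 0.1538 × (53 − 241) = 212.086 → 212
G = 196 + 0.1538 × (44 − 196) = 172.622 → 173
B = 15 + 0.1538 × (193 − 15) = 42.376 → 42

(212, 173, 42)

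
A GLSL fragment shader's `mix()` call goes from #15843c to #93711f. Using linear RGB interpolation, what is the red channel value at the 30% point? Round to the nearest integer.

59

R₁ = 21 (from #15843c), R₂ = 147 (from #93711f).
R = 21 + 0.3 × (147 − 21) = 58.8 → 59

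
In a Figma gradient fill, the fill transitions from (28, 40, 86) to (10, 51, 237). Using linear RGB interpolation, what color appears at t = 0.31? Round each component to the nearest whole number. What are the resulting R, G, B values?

(22, 43, 133)

R = 28 + 0.31 × (10 − 28) = 28 + 0.31 × -18 = 22.42 → 22
G = 40 + 0.31 × (51 − 40) = 40 + 0.31 × 11 = 43.41 → 43
B = 86 + 0.31 × (237 − 86) = 86 + 0.31 × 151 = 132.81 → 133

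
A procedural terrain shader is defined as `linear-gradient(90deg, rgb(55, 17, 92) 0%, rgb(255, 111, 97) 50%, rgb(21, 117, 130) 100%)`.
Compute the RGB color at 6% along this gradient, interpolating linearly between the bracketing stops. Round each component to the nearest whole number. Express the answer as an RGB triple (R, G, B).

6% lies between the 0% and 50% stops, so the local fraction is t = (6 − 0)/(50 − 0) = 6/50 ≈ 0.12.
R = 55 + 0.12 × (255 − 55) = 79 → 79
G = 17 + 0.12 × (111 − 17) = 28.28 → 28
B = 92 + 0.12 × (97 − 92) = 92.6 → 93

(79, 28, 93)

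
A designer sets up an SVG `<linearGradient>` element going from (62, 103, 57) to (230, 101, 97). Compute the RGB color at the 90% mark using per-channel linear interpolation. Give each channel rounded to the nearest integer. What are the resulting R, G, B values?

(213, 101, 93)

90% corresponds to t = 0.9.
R = 62 + 0.9 × (230 − 62) = 62 + 0.9 × 168 = 213.2 → 213
G = 103 + 0.9 × (101 − 103) = 103 + 0.9 × -2 = 101.2 → 101
B = 57 + 0.9 × (97 − 57) = 57 + 0.9 × 40 = 93 → 93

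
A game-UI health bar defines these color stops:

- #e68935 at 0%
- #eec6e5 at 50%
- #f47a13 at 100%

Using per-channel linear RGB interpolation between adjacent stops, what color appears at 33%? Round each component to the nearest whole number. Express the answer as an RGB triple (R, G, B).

33% lies between the 0% and 50% stops, so the local fraction is t = (33 − 0)/(50 − 0) = 33/50 ≈ 0.66.
#e68935 → (230, 137, 53); #eec6e5 → (238, 198, 229).
R = 230 + 0.66 × (238 − 230) = 235.28 → 235
G = 137 + 0.66 × (198 − 137) = 177.26 → 177
B = 53 + 0.66 × (229 − 53) = 169.16 → 169

(235, 177, 169)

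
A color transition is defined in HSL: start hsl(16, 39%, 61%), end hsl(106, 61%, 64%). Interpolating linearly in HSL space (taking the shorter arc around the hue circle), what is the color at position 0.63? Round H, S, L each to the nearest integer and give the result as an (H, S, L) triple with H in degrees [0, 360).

Hue arc: Δh = 106 − 16 = 90° (|Δh| ≤ 180, already the shorter path).
H = 16 + 0.63 × (90) = 72.7 → 73°
S = 39 + 0.63 × (61 − 39) = 52.86 → 53%
L = 61 + 0.63 × (64 − 61) = 62.89 → 63%

(73, 53, 63)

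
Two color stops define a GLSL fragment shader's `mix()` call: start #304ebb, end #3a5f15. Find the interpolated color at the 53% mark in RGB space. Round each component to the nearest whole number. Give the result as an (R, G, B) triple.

(53, 87, 99)

#304ebb → (48, 78, 187); #3a5f15 → (58, 95, 21).
53% corresponds to t = 0.53.
R = 48 + 0.53 × (58 − 48) = 48 + 0.53 × 10 = 53.3 → 53
G = 78 + 0.53 × (95 − 78) = 78 + 0.53 × 17 = 87.01 → 87
B = 187 + 0.53 × (21 − 187) = 187 + 0.53 × -166 = 99.02 → 99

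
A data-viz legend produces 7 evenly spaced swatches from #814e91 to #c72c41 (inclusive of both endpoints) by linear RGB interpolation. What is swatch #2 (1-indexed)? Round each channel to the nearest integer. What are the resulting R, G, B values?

With 7 swatches and endpoints inclusive, swatch 2 sits at t = (2 − 1)/(7 − 1) = 1/6 ≈ 0.1667.
#814e91 → (129, 78, 145); #c72c41 → (199, 44, 65).
R = 129 + 0.1667 × (199 − 129) = 140.669 → 141
G = 78 + 0.1667 × (44 − 78) = 72.332 → 72
B = 145 + 0.1667 × (65 − 145) = 131.664 → 132

(141, 72, 132)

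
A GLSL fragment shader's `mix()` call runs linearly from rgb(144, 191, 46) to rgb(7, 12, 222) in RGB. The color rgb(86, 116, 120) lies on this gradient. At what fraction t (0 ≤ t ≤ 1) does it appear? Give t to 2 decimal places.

0.42

Invert the lerp on the G channel (largest span, 179): t = (116 − 191) / (12 − 191) = -75/-179 = 0.41899.
Check on R: (86 − 144)/(7 − 144) = 0.4234 ✓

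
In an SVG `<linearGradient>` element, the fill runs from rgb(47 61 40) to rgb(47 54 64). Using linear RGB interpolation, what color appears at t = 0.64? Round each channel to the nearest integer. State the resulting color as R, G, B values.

R = 47 + 0.64 × (47 − 47) = 47 + 0.64 × 0 = 47 → 47
G = 61 + 0.64 × (54 − 61) = 61 + 0.64 × -7 = 56.52 → 57
B = 40 + 0.64 × (64 − 40) = 40 + 0.64 × 24 = 55.36 → 55

(47, 57, 55)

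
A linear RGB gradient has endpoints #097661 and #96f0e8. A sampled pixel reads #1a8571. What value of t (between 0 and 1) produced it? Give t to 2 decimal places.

0.12

Invert the lerp on the R channel (largest span, 141): t = (26 − 9) / (150 − 9) = 17/141 = 0.12057.
Check on G: (133 − 118)/(240 − 118) = 0.123 ✓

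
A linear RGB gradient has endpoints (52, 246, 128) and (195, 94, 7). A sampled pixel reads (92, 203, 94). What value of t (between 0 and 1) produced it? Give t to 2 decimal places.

Invert the lerp on the G channel (largest span, 152): t = (203 − 246) / (94 − 246) = -43/-152 = 0.28289.
Check on R: (92 − 52)/(195 − 52) = 0.2797 ✓

0.28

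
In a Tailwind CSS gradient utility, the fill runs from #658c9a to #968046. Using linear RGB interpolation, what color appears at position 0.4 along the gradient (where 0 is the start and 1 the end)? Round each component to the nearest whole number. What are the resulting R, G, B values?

#658c9a → (101, 140, 154); #968046 → (150, 128, 70).
R = 101 + 0.4 × (150 − 101) = 101 + 0.4 × 49 = 120.6 → 121
G = 140 + 0.4 × (128 − 140) = 140 + 0.4 × -12 = 135.2 → 135
B = 154 + 0.4 × (70 − 154) = 154 + 0.4 × -84 = 120.4 → 120
So the blended color is (121, 135, 120), about #798778.

(121, 135, 120)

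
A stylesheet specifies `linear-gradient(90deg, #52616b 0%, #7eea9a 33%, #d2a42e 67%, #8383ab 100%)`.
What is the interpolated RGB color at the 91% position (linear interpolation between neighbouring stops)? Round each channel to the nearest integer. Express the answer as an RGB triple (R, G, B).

91% lies between the 67% and 100% stops, so the local fraction is t = (91 − 67)/(100 − 67) = 24/33 ≈ 0.7273.
#d2a42e → (210, 164, 46); #8383ab → (131, 131, 171).
R = 210 + 0.7273 × (131 − 210) = 152.543 → 153
G = 164 + 0.7273 × (131 − 164) = 139.999 → 140
B = 46 + 0.7273 × (171 − 46) = 136.912 → 137

(153, 140, 137)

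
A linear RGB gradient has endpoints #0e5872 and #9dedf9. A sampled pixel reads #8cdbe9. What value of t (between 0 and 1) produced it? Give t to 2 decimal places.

Invert the lerp on the G channel (largest span, 149): t = (219 − 88) / (237 − 88) = 131/149 = 0.87919.
Check on R: (140 − 14)/(157 − 14) = 0.8811 ✓

0.88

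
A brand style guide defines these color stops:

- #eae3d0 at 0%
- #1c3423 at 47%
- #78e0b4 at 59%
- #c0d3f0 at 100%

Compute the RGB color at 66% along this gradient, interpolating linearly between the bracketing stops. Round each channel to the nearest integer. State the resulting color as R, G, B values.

(132, 222, 190)

66% lies between the 59% and 100% stops, so the local fraction is t = (66 − 59)/(100 − 59) = 7/41 ≈ 0.1707.
#78e0b4 → (120, 224, 180); #c0d3f0 → (192, 211, 240).
R = 120 + 0.1707 × (192 − 120) = 132.29 → 132
G = 224 + 0.1707 × (211 − 224) = 221.781 → 222
B = 180 + 0.1707 × (240 − 180) = 190.242 → 190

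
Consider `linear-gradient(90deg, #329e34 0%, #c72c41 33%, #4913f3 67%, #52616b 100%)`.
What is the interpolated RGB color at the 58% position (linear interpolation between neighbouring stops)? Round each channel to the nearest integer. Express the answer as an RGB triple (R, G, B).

(106, 26, 196)

58% lies between the 33% and 67% stops, so the local fraction is t = (58 − 33)/(67 − 33) = 25/34 ≈ 0.7353.
#c72c41 → (199, 44, 65); #4913f3 → (73, 19, 243).
R = 199 + 0.7353 × (73 − 199) = 106.352 → 106
G = 44 + 0.7353 × (19 − 44) = 25.617 → 26
B = 65 + 0.7353 × (243 − 65) = 195.883 → 196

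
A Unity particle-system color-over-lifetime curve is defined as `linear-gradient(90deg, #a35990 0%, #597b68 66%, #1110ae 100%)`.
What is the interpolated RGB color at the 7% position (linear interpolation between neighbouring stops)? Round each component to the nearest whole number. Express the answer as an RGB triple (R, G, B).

(155, 93, 140)

7% lies between the 0% and 66% stops, so the local fraction is t = (7 − 0)/(66 − 0) = 7/66 ≈ 0.1061.
#a35990 → (163, 89, 144); #597b68 → (89, 123, 104).
R = 163 + 0.1061 × (89 − 163) = 155.149 → 155
G = 89 + 0.1061 × (123 − 89) = 92.607 → 93
B = 144 + 0.1061 × (104 − 144) = 139.756 → 140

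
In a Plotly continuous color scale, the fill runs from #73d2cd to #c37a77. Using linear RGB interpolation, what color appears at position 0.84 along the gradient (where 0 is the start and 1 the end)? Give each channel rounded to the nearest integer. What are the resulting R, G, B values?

(182, 136, 133)

#73d2cd → (115, 210, 205); #c37a77 → (195, 122, 119).
R = 115 + 0.84 × (195 − 115) = 115 + 0.84 × 80 = 182.2 → 182
G = 210 + 0.84 × (122 − 210) = 210 + 0.84 × -88 = 136.08 → 136
B = 205 + 0.84 × (119 − 205) = 205 + 0.84 × -86 = 132.76 → 133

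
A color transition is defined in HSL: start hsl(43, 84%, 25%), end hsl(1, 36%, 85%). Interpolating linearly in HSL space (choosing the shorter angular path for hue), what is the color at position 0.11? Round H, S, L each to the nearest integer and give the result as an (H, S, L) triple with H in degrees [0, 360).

(38, 79, 32)

Hue arc: Δh = 1 − 43 = -42° (|Δh| ≤ 180, already the shorter path).
H = 43 + 0.11 × (-42) = 38.38 → 38°
S = 84 + 0.11 × (36 − 84) = 78.72 → 79%
L = 25 + 0.11 × (85 − 25) = 31.6 → 32%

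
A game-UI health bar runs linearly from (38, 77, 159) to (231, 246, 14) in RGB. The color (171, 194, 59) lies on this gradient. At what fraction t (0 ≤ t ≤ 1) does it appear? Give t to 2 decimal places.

Invert the lerp on the R channel (largest span, 193): t = (171 − 38) / (231 − 38) = 133/193 = 0.68912.
Check on G: (194 − 77)/(246 − 77) = 0.6923 ✓

0.69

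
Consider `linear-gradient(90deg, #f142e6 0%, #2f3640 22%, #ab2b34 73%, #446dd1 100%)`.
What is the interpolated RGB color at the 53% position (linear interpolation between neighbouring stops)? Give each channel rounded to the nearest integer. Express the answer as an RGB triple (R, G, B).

53% lies between the 22% and 73% stops, so the local fraction is t = (53 − 22)/(73 − 22) = 31/51 ≈ 0.6078.
#2f3640 → (47, 54, 64); #ab2b34 → (171, 43, 52).
R = 47 + 0.6078 × (171 − 47) = 122.367 → 122
G = 54 + 0.6078 × (43 − 54) = 47.314 → 47
B = 64 + 0.6078 × (52 − 64) = 56.706 → 57

(122, 47, 57)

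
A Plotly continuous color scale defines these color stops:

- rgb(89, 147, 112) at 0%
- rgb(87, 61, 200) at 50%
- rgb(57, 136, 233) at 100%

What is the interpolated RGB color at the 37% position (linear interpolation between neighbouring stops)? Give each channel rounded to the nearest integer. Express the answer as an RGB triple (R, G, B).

(88, 83, 177)

37% lies between the 0% and 50% stops, so the local fraction is t = (37 − 0)/(50 − 0) = 37/50 ≈ 0.74.
R = 89 + 0.74 × (87 − 89) = 87.52 → 88
G = 147 + 0.74 × (61 − 147) = 83.36 → 83
B = 112 + 0.74 × (200 − 112) = 177.12 → 177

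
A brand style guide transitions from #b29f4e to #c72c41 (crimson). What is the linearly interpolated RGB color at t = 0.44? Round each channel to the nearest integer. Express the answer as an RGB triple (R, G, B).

(187, 108, 72)

#b29f4e → (178, 159, 78); #c72c41 → (199, 44, 65).
R = 178 + 0.44 × (199 − 178) = 178 + 0.44 × 21 = 187.24 → 187
G = 159 + 0.44 × (44 − 159) = 159 + 0.44 × -115 = 108.4 → 108
B = 78 + 0.44 × (65 − 78) = 78 + 0.44 × -13 = 72.28 → 72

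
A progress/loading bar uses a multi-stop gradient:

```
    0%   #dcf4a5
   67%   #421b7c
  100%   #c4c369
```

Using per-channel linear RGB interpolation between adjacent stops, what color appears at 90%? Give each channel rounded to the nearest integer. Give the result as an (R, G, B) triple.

(157, 144, 111)

90% lies between the 67% and 100% stops, so the local fraction is t = (90 − 67)/(100 − 67) = 23/33 ≈ 0.697.
#421b7c → (66, 27, 124); #c4c369 → (196, 195, 105).
R = 66 + 0.697 × (196 − 66) = 156.61 → 157
G = 27 + 0.697 × (195 − 27) = 144.096 → 144
B = 124 + 0.697 × (105 − 124) = 110.757 → 111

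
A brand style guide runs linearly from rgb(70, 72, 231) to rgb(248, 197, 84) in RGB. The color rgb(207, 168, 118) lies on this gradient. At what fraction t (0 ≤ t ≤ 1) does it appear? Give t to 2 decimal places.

0.77

Invert the lerp on the R channel (largest span, 178): t = (207 − 70) / (248 − 70) = 137/178 = 0.76966.
Check on G: (168 − 72)/(197 − 72) = 0.768 ✓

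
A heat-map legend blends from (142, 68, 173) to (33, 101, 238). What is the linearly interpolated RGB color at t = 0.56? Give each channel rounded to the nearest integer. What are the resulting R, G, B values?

(81, 86, 209)

R = 142 + 0.56 × (33 − 142) = 142 + 0.56 × -109 = 80.96 → 81
G = 68 + 0.56 × (101 − 68) = 68 + 0.56 × 33 = 86.48 → 86
B = 173 + 0.56 × (238 − 173) = 173 + 0.56 × 65 = 209.4 → 209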